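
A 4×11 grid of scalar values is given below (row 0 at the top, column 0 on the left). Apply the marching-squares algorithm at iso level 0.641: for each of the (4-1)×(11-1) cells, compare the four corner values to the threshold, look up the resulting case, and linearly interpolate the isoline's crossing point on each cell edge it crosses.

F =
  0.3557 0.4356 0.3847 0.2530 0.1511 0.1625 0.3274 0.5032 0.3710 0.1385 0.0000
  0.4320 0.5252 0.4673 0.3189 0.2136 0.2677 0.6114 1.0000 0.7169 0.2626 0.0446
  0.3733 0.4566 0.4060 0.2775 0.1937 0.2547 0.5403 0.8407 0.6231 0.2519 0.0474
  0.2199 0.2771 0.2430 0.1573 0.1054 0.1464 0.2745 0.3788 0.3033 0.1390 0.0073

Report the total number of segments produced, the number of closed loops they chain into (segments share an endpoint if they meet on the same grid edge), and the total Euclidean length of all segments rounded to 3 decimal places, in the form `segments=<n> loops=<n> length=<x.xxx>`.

cell (0,6): code 0100 → (0.277,7.000)–(1.000,6.076)
cell (0,7): code 1100 → (0.781,8.000)–(0.277,7.000)
cell (0,8): code 1000 → (1.000,8.167)–(0.781,8.000)
cell (1,6): code 0110 → (1.000,6.076)–(2.000,6.335)
cell (1,7): code 1011 → (2.000,7.918)–(1.809,8.000)
cell (1,8): code 0001 → (1.809,8.000)–(1.000,8.167)
cell (2,6): code 0010 → (2.000,6.335)–(2.432,7.000)
cell (2,7): code 0001 → (2.432,7.000)–(2.000,7.918)
total: 8 segments, chained into 1 closed loop(s), length Σ = 6.442672

segments=8 loops=1 length=6.443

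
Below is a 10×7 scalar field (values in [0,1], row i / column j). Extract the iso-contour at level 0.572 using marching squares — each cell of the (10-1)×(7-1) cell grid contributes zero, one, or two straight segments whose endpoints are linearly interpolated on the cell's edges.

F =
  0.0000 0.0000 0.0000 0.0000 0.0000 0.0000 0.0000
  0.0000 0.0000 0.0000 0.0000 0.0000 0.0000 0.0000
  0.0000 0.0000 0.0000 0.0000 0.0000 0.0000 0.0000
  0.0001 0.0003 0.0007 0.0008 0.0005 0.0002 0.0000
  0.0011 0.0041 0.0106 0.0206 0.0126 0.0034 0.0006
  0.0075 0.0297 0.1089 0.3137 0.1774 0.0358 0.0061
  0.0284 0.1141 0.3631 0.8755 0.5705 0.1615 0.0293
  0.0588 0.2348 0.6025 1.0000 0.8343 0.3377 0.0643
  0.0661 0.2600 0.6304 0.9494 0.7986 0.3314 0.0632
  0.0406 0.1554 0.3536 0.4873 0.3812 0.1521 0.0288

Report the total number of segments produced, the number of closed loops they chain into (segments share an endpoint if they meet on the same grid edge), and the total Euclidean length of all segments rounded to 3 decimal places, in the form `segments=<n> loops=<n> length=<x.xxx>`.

segments=12 loops=1 length=9.384

cell (5,2): code 0100 → (5.460,3.000)–(6.000,2.408)
cell (5,3): code 1000 → (6.000,3.995)–(5.460,3.000)
cell (6,1): code 0100 → (6.873,2.000)–(7.000,1.917)
cell (6,2): code 1110 → (6.000,2.408)–(6.873,2.000)
cell (6,3): code 1101 → (6.006,4.000)–(6.000,3.995)
cell (6,4): code 1000 → (7.000,4.528)–(6.006,4.000)
cell (7,1): code 0110 → (7.000,1.917)–(8.000,1.842)
cell (7,4): code 1001 → (8.000,4.485)–(7.000,4.528)
cell (8,1): code 0010 → (8.000,1.842)–(8.211,2.000)
cell (8,2): code 0011 → (8.211,2.000)–(8.817,3.000)
cell (8,3): code 0011 → (8.817,3.000)–(8.543,4.000)
cell (8,4): code 0001 → (8.543,4.000)–(8.000,4.485)
total: 12 segments, chained into 1 closed loop(s), length Σ = 9.383573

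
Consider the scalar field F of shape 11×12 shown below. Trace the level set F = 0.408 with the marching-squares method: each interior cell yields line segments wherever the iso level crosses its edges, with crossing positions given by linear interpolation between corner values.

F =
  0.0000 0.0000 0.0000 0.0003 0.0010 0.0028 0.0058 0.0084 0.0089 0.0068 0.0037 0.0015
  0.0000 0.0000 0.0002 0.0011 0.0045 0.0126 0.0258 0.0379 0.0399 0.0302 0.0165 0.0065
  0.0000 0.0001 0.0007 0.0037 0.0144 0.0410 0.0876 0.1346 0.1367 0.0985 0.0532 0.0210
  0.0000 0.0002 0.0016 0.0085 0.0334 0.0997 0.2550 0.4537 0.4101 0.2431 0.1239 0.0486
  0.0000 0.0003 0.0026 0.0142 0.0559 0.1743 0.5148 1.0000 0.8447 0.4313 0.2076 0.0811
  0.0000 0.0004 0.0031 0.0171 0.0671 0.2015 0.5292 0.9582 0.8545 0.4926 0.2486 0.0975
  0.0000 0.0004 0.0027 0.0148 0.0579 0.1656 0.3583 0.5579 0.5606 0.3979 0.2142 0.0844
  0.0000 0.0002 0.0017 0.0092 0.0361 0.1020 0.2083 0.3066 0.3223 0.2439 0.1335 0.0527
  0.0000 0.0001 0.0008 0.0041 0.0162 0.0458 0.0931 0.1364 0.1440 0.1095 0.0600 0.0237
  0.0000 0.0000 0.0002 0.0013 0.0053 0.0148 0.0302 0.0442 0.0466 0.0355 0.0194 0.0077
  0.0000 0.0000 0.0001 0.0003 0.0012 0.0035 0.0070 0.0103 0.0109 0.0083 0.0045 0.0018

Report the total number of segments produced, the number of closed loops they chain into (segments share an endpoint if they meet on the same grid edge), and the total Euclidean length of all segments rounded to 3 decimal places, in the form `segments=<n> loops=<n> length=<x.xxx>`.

segments=16 loops=1 length=11.654

cell (2,6): code 0100 → (2.857,7.000)–(3.000,6.770)
cell (2,7): code 1100 → (2.992,8.000)–(2.857,7.000)
cell (2,8): code 1000 → (3.000,8.013)–(2.992,8.000)
cell (3,5): code 0100 → (3.589,6.000)–(4.000,5.686)
cell (3,6): code 1110 → (3.000,6.770)–(3.589,6.000)
cell (3,8): code 1101 → (3.876,9.000)–(3.000,8.013)
cell (3,9): code 1000 → (4.000,9.104)–(3.876,9.000)
cell (4,5): code 0110 → (4.000,5.686)–(5.000,5.630)
cell (4,9): code 1001 → (5.000,9.347)–(4.000,9.104)
cell (5,5): code 0010 → (5.000,5.630)–(5.709,6.000)
cell (5,6): code 0111 → (5.709,6.000)–(6.000,6.249)
cell (5,8): code 1011 → (6.000,8.938)–(5.893,9.000)
cell (5,9): code 0001 → (5.893,9.000)–(5.000,9.347)
cell (6,6): code 0010 → (6.000,6.249)–(6.596,7.000)
cell (6,7): code 0011 → (6.596,7.000)–(6.640,8.000)
cell (6,8): code 0001 → (6.640,8.000)–(6.000,8.938)
total: 16 segments, chained into 1 closed loop(s), length Σ = 11.653854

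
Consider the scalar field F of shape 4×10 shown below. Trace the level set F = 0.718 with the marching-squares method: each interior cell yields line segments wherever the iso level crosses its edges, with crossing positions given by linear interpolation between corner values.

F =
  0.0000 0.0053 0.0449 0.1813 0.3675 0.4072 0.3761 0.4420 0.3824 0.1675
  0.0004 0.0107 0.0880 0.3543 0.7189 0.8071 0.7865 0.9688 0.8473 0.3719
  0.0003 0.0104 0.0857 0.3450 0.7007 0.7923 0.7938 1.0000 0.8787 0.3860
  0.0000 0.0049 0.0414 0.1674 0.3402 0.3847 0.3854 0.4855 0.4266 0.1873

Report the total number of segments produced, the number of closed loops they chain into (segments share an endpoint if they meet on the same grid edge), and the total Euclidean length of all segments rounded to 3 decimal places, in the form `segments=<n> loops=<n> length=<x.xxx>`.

segments=14 loops=1 length=10.900

cell (0,3): code 0100 → (0.997,4.000)–(1.000,3.998)
cell (0,4): code 1100 → (0.777,5.000)–(0.997,4.000)
cell (0,5): code 1100 → (0.833,6.000)–(0.777,5.000)
cell (0,6): code 1100 → (0.524,7.000)–(0.833,6.000)
cell (0,7): code 1100 → (0.722,8.000)–(0.524,7.000)
cell (0,8): code 1000 → (1.000,8.272)–(0.722,8.000)
cell (1,3): code 0010 → (1.000,3.998)–(1.049,4.000)
cell (1,4): code 0111 → (1.049,4.000)–(2.000,4.189)
cell (1,8): code 1001 → (2.000,8.326)–(1.000,8.272)
cell (2,4): code 0010 → (2.000,4.189)–(2.182,5.000)
cell (2,5): code 0011 → (2.182,5.000)–(2.186,6.000)
cell (2,6): code 0011 → (2.186,6.000)–(2.548,7.000)
cell (2,7): code 0011 → (2.548,7.000)–(2.355,8.000)
cell (2,8): code 0001 → (2.355,8.000)–(2.000,8.326)
total: 14 segments, chained into 1 closed loop(s), length Σ = 10.900165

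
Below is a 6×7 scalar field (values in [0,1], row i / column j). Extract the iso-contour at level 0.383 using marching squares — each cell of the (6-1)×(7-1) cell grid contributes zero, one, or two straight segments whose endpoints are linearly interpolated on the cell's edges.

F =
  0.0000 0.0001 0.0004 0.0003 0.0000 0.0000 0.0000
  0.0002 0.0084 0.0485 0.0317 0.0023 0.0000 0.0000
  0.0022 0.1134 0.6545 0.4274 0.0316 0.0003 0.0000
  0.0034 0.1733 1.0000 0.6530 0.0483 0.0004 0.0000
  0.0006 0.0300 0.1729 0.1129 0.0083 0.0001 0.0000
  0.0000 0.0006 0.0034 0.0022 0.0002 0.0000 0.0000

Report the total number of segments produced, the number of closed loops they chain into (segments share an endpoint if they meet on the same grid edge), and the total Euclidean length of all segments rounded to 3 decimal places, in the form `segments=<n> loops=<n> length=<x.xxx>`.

segments=8 loops=1 length=6.725

cell (1,1): code 0100 → (1.552,2.000)–(2.000,1.498)
cell (1,2): code 1100 → (1.888,3.000)–(1.552,2.000)
cell (1,3): code 1000 → (2.000,3.112)–(1.888,3.000)
cell (2,1): code 0110 → (2.000,1.498)–(3.000,1.254)
cell (2,3): code 1001 → (3.000,3.447)–(2.000,3.112)
cell (3,1): code 0010 → (3.000,1.254)–(3.746,2.000)
cell (3,2): code 0011 → (3.746,2.000)–(3.500,3.000)
cell (3,3): code 0001 → (3.500,3.000)–(3.000,3.447)
total: 8 segments, chained into 1 closed loop(s), length Σ = 6.725431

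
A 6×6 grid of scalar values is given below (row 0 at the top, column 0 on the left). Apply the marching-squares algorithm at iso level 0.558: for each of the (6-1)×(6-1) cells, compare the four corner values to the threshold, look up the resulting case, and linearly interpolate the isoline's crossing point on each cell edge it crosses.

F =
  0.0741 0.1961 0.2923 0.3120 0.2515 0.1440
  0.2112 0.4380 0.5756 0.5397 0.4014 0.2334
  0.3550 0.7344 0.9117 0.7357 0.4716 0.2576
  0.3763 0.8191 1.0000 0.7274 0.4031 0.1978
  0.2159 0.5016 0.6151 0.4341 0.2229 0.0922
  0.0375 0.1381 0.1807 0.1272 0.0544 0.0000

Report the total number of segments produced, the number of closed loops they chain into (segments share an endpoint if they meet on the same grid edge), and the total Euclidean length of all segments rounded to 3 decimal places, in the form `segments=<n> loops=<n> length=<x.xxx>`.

segments=14 loops=1 length=10.004

cell (0,1): code 0100 → (0.938,2.000)–(1.000,1.872)
cell (0,2): code 1000 → (1.000,2.490)–(0.938,2.000)
cell (1,0): code 0100 → (1.405,1.000)–(2.000,0.535)
cell (1,1): code 1110 → (1.000,1.872)–(1.405,1.000)
cell (1,2): code 1101 → (1.093,3.000)–(1.000,2.490)
cell (1,3): code 1000 → (2.000,3.673)–(1.093,3.000)
cell (2,0): code 0110 → (2.000,0.535)–(3.000,0.410)
cell (2,3): code 1001 → (3.000,3.522)–(2.000,3.673)
cell (3,0): code 0010 → (3.000,0.410)–(3.822,1.000)
cell (3,1): code 0111 → (3.822,1.000)–(4.000,1.497)
cell (3,2): code 1011 → (4.000,2.315)–(3.578,3.000)
cell (3,3): code 0001 → (3.578,3.000)–(3.000,3.522)
cell (4,1): code 0010 → (4.000,1.497)–(4.131,2.000)
cell (4,2): code 0001 → (4.131,2.000)–(4.000,2.315)
total: 14 segments, chained into 1 closed loop(s), length Σ = 10.003834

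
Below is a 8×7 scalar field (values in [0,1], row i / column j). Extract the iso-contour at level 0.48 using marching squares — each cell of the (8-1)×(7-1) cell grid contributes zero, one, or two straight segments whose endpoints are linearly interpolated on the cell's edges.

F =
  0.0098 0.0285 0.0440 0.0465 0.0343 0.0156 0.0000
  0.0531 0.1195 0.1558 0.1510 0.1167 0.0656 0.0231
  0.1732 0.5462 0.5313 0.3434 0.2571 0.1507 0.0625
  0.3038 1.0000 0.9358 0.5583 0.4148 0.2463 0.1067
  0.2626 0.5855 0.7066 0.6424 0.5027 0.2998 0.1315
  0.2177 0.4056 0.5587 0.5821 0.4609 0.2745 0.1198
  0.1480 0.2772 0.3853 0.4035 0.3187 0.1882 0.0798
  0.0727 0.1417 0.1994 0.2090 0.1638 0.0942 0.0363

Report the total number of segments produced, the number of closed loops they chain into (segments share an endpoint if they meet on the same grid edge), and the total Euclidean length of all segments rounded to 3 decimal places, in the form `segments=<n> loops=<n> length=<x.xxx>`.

cell (1,0): code 0100 → (1.845,1.000)–(2.000,0.823)
cell (1,1): code 1100 → (1.863,2.000)–(1.845,1.000)
cell (1,2): code 1000 → (2.000,2.273)–(1.863,2.000)
cell (2,0): code 0110 → (2.000,0.823)–(3.000,0.253)
cell (2,2): code 1101 → (2.636,3.000)–(2.000,2.273)
cell (2,3): code 1000 → (3.000,3.546)–(2.636,3.000)
cell (3,0): code 0110 → (3.000,0.253)–(4.000,0.673)
cell (3,3): code 1101 → (3.742,4.000)–(3.000,3.546)
cell (3,4): code 1000 → (4.000,4.112)–(3.742,4.000)
cell (4,0): code 0010 → (4.000,0.673)–(4.586,1.000)
cell (4,1): code 0111 → (4.586,1.000)–(5.000,1.486)
cell (4,3): code 1011 → (5.000,3.842)–(4.543,4.000)
cell (4,4): code 0001 → (4.543,4.000)–(4.000,4.112)
cell (5,1): code 0010 → (5.000,1.486)–(5.454,2.000)
cell (5,2): code 0011 → (5.454,2.000)–(5.572,3.000)
cell (5,3): code 0001 → (5.572,3.000)–(5.000,3.842)
total: 16 segments, chained into 1 closed loop(s), length Σ = 11.607689

segments=16 loops=1 length=11.608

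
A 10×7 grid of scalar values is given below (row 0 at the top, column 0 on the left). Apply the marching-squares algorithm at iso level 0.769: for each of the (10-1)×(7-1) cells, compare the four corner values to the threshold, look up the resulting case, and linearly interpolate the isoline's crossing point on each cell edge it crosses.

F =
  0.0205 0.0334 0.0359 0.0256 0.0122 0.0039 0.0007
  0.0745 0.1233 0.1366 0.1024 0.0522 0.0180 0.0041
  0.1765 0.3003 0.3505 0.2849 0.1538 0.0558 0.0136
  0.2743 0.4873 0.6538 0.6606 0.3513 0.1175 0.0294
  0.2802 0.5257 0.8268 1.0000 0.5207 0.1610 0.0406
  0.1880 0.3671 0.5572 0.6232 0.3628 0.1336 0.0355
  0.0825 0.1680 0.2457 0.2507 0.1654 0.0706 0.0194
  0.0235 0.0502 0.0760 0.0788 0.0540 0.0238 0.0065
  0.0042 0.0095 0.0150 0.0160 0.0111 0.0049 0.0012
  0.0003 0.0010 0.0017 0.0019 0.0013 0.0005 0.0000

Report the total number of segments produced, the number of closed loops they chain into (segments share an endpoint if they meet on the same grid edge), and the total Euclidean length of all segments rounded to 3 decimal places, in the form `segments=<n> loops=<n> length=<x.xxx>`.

cell (3,1): code 0100 → (3.666,2.000)–(4.000,1.808)
cell (3,2): code 1100 → (3.319,3.000)–(3.666,2.000)
cell (3,3): code 1000 → (4.000,3.482)–(3.319,3.000)
cell (4,1): code 0010 → (4.000,1.808)–(4.214,2.000)
cell (4,2): code 0011 → (4.214,2.000)–(4.613,3.000)
cell (4,3): code 0001 → (4.613,3.000)–(4.000,3.482)
total: 6 segments, chained into 1 closed loop(s), length Σ = 4.421762

segments=6 loops=1 length=4.422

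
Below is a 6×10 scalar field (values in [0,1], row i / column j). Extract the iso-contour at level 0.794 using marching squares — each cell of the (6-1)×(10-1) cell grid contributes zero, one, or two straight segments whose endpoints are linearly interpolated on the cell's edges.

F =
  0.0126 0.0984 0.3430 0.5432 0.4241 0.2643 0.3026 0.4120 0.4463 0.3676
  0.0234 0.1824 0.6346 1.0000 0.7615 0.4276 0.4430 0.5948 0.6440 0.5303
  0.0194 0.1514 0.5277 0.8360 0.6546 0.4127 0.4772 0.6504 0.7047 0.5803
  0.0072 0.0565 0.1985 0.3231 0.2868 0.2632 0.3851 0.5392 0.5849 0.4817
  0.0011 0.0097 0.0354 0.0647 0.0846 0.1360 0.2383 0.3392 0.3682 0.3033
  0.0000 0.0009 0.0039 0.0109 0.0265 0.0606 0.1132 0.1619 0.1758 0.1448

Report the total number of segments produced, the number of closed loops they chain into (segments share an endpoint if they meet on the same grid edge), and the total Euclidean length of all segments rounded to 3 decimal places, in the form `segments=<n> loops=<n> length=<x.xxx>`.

segments=6 loops=1 length=4.371

cell (0,2): code 0100 → (0.549,3.000)–(1.000,2.436)
cell (0,3): code 1000 → (1.000,3.864)–(0.549,3.000)
cell (1,2): code 0110 → (1.000,2.436)–(2.000,2.864)
cell (1,3): code 1001 → (2.000,3.232)–(1.000,3.864)
cell (2,2): code 0010 → (2.000,2.864)–(2.082,3.000)
cell (2,3): code 0001 → (2.082,3.000)–(2.000,3.232)
total: 6 segments, chained into 1 closed loop(s), length Σ = 4.371486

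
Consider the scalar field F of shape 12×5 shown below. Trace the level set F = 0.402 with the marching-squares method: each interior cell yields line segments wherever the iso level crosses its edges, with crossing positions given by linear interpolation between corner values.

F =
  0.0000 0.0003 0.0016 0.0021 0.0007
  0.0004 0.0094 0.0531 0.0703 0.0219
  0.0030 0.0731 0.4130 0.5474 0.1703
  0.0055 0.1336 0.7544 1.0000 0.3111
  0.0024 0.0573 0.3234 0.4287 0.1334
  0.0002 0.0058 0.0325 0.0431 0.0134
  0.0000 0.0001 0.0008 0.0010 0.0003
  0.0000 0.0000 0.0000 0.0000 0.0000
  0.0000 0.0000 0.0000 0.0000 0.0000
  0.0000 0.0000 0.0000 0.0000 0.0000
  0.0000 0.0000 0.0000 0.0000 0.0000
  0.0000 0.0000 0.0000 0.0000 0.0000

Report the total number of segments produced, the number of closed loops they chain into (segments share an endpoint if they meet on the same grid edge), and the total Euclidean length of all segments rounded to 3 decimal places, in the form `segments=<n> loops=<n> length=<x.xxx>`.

cell (1,1): code 0100 → (1.969,2.000)–(2.000,1.968)
cell (1,2): code 1100 → (1.695,3.000)–(1.969,2.000)
cell (1,3): code 1000 → (2.000,3.386)–(1.695,3.000)
cell (2,1): code 0110 → (2.000,1.968)–(3.000,1.432)
cell (2,3): code 1001 → (3.000,3.868)–(2.000,3.386)
cell (3,1): code 0010 → (3.000,1.432)–(3.818,2.000)
cell (3,2): code 0111 → (3.818,2.000)–(4.000,2.746)
cell (3,3): code 1001 → (4.000,3.090)–(3.000,3.868)
cell (4,2): code 0010 → (4.000,2.746)–(4.069,3.000)
cell (4,3): code 0001 → (4.069,3.000)–(4.000,3.090)
total: 10 segments, chained into 1 closed loop(s), length Σ = 7.224725

segments=10 loops=1 length=7.225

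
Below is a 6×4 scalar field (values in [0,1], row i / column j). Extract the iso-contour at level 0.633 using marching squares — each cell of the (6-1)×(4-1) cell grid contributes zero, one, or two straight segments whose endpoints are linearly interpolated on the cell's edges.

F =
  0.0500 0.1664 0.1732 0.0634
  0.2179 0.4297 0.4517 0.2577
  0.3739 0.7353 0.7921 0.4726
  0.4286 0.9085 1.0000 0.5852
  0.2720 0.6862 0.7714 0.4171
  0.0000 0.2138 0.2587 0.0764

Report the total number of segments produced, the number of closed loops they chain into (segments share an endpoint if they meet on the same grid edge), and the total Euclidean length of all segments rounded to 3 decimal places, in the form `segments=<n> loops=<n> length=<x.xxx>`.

cell (1,0): code 0100 → (1.665,1.000)–(2.000,0.717)
cell (1,1): code 1100 → (1.533,2.000)–(1.665,1.000)
cell (1,2): code 1000 → (2.000,2.498)–(1.533,2.000)
cell (2,0): code 0110 → (2.000,0.717)–(3.000,0.426)
cell (2,2): code 1001 → (3.000,2.885)–(2.000,2.498)
cell (3,0): code 0110 → (3.000,0.426)–(4.000,0.872)
cell (3,2): code 1001 → (4.000,2.391)–(3.000,2.885)
cell (4,0): code 0010 → (4.000,0.872)–(4.113,1.000)
cell (4,1): code 0011 → (4.113,1.000)–(4.270,2.000)
cell (4,2): code 0001 → (4.270,2.000)–(4.000,2.391)
total: 10 segments, chained into 1 closed loop(s), length Σ = 8.111956

segments=10 loops=1 length=8.112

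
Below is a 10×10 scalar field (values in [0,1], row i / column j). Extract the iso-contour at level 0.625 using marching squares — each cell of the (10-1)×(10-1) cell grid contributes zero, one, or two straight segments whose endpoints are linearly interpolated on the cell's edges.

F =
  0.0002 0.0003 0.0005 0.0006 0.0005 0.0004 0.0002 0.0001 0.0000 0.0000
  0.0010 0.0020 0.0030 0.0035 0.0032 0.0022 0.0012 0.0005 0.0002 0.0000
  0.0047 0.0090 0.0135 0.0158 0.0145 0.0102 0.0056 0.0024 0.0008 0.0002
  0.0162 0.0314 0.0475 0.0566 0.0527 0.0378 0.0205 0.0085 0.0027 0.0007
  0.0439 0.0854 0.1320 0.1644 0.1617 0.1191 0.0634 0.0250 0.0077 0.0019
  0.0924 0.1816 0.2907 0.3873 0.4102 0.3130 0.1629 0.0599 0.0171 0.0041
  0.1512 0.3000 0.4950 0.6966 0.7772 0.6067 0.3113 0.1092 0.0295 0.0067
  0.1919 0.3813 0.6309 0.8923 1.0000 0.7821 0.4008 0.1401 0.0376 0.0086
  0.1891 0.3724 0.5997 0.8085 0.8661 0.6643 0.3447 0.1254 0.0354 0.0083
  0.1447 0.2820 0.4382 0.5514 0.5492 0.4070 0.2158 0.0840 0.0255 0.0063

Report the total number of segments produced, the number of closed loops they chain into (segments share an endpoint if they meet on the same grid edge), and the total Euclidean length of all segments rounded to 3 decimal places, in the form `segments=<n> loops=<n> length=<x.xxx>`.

cell (5,2): code 0100 → (5.769,3.000)–(6.000,2.645)
cell (5,3): code 1100 → (5.585,4.000)–(5.769,3.000)
cell (5,4): code 1000 → (6.000,4.893)–(5.585,4.000)
cell (6,1): code 0100 → (6.957,2.000)–(7.000,1.976)
cell (6,2): code 1110 → (6.000,2.645)–(6.957,2.000)
cell (6,4): code 1101 → (6.104,5.000)–(6.000,4.893)
cell (6,5): code 1000 → (7.000,5.412)–(6.104,5.000)
cell (7,1): code 0010 → (7.000,1.976)–(7.189,2.000)
cell (7,2): code 0111 → (7.189,2.000)–(8.000,2.121)
cell (7,5): code 1001 → (8.000,5.123)–(7.000,5.412)
cell (8,2): code 0010 → (8.000,2.121)–(8.714,3.000)
cell (8,3): code 0011 → (8.714,3.000)–(8.761,4.000)
cell (8,4): code 0011 → (8.761,4.000)–(8.153,5.000)
cell (8,5): code 0001 → (8.153,5.000)–(8.000,5.123)
total: 14 segments, chained into 1 closed loop(s), length Σ = 10.314639

segments=14 loops=1 length=10.315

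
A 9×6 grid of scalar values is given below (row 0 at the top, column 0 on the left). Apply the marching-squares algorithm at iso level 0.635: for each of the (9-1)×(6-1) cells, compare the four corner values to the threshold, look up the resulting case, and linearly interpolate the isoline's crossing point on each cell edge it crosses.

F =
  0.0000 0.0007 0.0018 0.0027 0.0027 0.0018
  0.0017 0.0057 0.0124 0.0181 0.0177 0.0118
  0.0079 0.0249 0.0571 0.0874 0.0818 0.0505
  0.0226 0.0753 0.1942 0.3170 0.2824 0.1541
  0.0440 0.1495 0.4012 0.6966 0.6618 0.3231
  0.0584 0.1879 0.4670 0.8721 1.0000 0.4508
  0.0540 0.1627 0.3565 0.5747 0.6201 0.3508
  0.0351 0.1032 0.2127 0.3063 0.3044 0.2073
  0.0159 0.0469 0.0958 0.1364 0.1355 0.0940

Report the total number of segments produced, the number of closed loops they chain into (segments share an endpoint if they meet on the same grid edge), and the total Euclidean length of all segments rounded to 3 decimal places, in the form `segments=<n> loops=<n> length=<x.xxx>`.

cell (3,2): code 0100 → (3.838,3.000)–(4.000,2.791)
cell (3,3): code 1100 → (3.929,4.000)–(3.838,3.000)
cell (3,4): code 1000 → (4.000,4.079)–(3.929,4.000)
cell (4,2): code 0110 → (4.000,2.791)–(5.000,2.415)
cell (4,4): code 1001 → (5.000,4.665)–(4.000,4.079)
cell (5,2): code 0010 → (5.000,2.415)–(5.797,3.000)
cell (5,3): code 0011 → (5.797,3.000)–(5.961,4.000)
cell (5,4): code 0001 → (5.961,4.000)–(5.000,4.665)
total: 8 segments, chained into 1 closed loop(s), length Σ = 6.772441

segments=8 loops=1 length=6.772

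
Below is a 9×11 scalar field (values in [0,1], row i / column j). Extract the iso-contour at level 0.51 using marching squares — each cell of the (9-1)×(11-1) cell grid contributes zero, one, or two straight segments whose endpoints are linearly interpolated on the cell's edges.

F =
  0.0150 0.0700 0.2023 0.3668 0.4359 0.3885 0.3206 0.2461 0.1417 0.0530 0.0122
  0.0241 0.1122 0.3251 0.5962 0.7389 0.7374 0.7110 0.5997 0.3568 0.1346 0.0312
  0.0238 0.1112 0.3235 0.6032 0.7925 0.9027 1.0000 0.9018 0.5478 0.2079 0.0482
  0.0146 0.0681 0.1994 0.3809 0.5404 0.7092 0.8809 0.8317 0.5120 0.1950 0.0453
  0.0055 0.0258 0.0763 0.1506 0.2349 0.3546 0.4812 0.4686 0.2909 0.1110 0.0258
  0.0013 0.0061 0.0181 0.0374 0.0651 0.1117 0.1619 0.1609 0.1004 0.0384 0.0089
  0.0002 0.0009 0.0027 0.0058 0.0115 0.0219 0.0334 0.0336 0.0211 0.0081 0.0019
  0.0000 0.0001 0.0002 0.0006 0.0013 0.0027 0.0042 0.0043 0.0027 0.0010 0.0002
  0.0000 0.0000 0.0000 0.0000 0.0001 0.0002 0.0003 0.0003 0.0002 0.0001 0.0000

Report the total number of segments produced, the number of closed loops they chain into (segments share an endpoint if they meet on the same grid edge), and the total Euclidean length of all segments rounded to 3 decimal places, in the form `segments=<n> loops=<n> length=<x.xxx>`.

cell (0,2): code 0100 → (0.624,3.000)–(1.000,2.682)
cell (0,3): code 1100 → (0.245,4.000)–(0.624,3.000)
cell (0,4): code 1100 → (0.348,5.000)–(0.245,4.000)
cell (0,5): code 1100 → (0.485,6.000)–(0.348,5.000)
cell (0,6): code 1100 → (0.746,7.000)–(0.485,6.000)
cell (0,7): code 1000 → (1.000,7.369)–(0.746,7.000)
cell (1,2): code 0110 → (1.000,2.682)–(2.000,2.667)
cell (1,7): code 1101 → (1.802,8.000)–(1.000,7.369)
cell (1,8): code 1000 → (2.000,8.111)–(1.802,8.000)
cell (2,2): code 0010 → (2.000,2.667)–(2.419,3.000)
cell (2,3): code 0111 → (2.419,3.000)–(3.000,3.809)
cell (2,8): code 1001 → (3.000,8.006)–(2.000,8.111)
cell (3,3): code 0010 → (3.000,3.809)–(3.100,4.000)
cell (3,4): code 0011 → (3.100,4.000)–(3.562,5.000)
cell (3,5): code 0011 → (3.562,5.000)–(3.928,6.000)
cell (3,6): code 0011 → (3.928,6.000)–(3.886,7.000)
cell (3,7): code 0011 → (3.886,7.000)–(3.009,8.000)
cell (3,8): code 0001 → (3.009,8.000)–(3.000,8.006)
total: 18 segments, chained into 1 closed loop(s), length Σ = 14.566437

segments=18 loops=1 length=14.566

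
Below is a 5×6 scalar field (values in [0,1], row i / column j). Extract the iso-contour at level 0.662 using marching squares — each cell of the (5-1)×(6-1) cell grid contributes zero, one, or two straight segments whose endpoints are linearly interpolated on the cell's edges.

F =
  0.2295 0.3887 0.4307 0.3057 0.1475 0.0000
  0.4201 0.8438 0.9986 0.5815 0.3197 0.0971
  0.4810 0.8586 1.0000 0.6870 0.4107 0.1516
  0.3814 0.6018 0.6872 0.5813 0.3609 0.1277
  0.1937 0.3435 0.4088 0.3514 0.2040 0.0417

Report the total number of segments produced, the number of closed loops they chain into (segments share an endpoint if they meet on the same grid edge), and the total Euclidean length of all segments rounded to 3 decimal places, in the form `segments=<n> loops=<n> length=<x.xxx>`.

cell (0,0): code 0100 → (0.601,1.000)–(1.000,0.571)
cell (0,1): code 1100 → (0.407,2.000)–(0.601,1.000)
cell (0,2): code 1000 → (1.000,2.807)–(0.407,2.000)
cell (1,0): code 0110 → (1.000,0.571)–(2.000,0.479)
cell (1,2): code 1101 → (1.763,3.000)–(1.000,2.807)
cell (1,3): code 1000 → (2.000,3.090)–(1.763,3.000)
cell (2,0): code 0010 → (2.000,0.479)–(2.766,1.000)
cell (2,1): code 0111 → (2.766,1.000)–(3.000,1.705)
cell (2,2): code 1011 → (3.000,2.238)–(2.237,3.000)
cell (2,3): code 0001 → (2.237,3.000)–(2.000,3.090)
cell (3,1): code 0010 → (3.000,1.705)–(3.091,2.000)
cell (3,2): code 0001 → (3.091,2.000)–(3.000,2.238)
total: 12 segments, chained into 1 closed loop(s), length Σ = 8.214835

segments=12 loops=1 length=8.215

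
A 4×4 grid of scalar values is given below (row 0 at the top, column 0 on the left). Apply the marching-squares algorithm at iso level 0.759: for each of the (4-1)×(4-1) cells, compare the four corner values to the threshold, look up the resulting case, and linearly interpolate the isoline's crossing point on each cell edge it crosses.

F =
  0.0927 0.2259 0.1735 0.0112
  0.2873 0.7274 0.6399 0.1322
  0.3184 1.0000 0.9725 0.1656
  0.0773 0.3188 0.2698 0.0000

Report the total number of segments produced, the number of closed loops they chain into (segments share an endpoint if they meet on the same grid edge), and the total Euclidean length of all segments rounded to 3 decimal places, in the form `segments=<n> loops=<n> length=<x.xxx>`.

segments=6 loops=1 length=4.580

cell (1,0): code 0100 → (1.116,1.000)–(2.000,0.646)
cell (1,1): code 1100 → (1.358,2.000)–(1.116,1.000)
cell (1,2): code 1000 → (2.000,2.265)–(1.358,2.000)
cell (2,0): code 0010 → (2.000,0.646)–(2.354,1.000)
cell (2,1): code 0011 → (2.354,1.000)–(2.304,2.000)
cell (2,2): code 0001 → (2.304,2.000)–(2.000,2.265)
total: 6 segments, chained into 1 closed loop(s), length Σ = 4.579696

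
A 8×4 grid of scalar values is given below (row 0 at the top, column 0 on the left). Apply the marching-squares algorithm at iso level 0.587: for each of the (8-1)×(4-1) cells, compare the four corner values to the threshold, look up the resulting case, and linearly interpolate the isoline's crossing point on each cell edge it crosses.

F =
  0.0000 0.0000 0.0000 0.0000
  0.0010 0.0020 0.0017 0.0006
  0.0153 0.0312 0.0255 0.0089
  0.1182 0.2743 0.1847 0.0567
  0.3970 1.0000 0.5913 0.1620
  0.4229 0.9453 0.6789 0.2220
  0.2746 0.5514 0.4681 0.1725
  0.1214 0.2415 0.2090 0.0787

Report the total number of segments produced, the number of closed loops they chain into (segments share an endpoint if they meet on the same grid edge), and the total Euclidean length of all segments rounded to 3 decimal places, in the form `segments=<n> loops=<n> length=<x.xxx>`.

cell (3,0): code 0100 → (3.431,1.000)–(4.000,0.315)
cell (3,1): code 1100 → (3.989,2.000)–(3.431,1.000)
cell (3,2): code 1000 → (4.000,2.010)–(3.989,2.000)
cell (4,0): code 0110 → (4.000,0.315)–(5.000,0.314)
cell (4,2): code 1001 → (5.000,2.201)–(4.000,2.010)
cell (5,0): code 0010 → (5.000,0.314)–(5.910,1.000)
cell (5,1): code 0011 → (5.910,1.000)–(5.436,2.000)
cell (5,2): code 0001 → (5.436,2.000)–(5.000,2.201)
total: 8 segments, chained into 1 closed loop(s), length Σ = 6.794420

segments=8 loops=1 length=6.794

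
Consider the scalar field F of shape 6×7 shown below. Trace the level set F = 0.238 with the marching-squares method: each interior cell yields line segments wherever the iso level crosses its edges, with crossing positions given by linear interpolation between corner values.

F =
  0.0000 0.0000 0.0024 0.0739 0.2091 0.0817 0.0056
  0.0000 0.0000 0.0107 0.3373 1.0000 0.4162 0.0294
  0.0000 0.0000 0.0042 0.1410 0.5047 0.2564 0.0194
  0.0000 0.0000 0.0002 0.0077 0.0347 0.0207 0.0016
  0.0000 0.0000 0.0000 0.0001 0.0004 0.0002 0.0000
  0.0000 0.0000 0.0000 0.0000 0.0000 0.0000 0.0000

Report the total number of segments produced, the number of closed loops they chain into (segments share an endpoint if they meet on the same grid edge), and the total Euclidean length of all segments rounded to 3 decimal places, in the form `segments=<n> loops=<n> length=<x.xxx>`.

cell (0,2): code 0100 → (0.623,3.000)–(1.000,2.696)
cell (0,3): code 1100 → (0.037,4.000)–(0.623,3.000)
cell (0,4): code 1100 → (0.467,5.000)–(0.037,4.000)
cell (0,5): code 1000 → (1.000,5.461)–(0.467,5.000)
cell (1,2): code 0010 → (1.000,2.696)–(1.506,3.000)
cell (1,3): code 0111 → (1.506,3.000)–(2.000,3.267)
cell (1,5): code 1001 → (2.000,5.078)–(1.000,5.461)
cell (2,3): code 0010 → (2.000,3.267)–(2.567,4.000)
cell (2,4): code 0011 → (2.567,4.000)–(2.078,5.000)
cell (2,5): code 0001 → (2.078,5.000)–(2.000,5.078)
total: 10 segments, chained into 1 closed loop(s), length Σ = 7.809948

segments=10 loops=1 length=7.810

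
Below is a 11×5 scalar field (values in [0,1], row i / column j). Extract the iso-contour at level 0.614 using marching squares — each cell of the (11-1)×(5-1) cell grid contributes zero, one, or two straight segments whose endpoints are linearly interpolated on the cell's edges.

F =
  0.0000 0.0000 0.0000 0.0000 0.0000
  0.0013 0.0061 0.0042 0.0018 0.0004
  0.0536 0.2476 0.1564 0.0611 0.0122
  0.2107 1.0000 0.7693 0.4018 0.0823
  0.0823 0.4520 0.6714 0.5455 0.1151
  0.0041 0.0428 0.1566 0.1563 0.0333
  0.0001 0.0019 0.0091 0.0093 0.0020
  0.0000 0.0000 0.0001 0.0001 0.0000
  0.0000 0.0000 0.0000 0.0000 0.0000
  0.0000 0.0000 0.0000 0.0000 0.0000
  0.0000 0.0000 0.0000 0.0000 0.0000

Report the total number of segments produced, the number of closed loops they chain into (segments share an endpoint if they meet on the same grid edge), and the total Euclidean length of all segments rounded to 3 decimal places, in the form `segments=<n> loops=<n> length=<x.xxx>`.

segments=8 loops=1 length=5.642

cell (2,0): code 0100 → (2.487,1.000)–(3.000,0.511)
cell (2,1): code 1100 → (2.747,2.000)–(2.487,1.000)
cell (2,2): code 1000 → (3.000,2.423)–(2.747,2.000)
cell (3,0): code 0010 → (3.000,0.511)–(3.704,1.000)
cell (3,1): code 0111 → (3.704,1.000)–(4.000,1.738)
cell (3,2): code 1001 → (4.000,2.456)–(3.000,2.423)
cell (4,1): code 0010 → (4.000,1.738)–(4.111,2.000)
cell (4,2): code 0001 → (4.111,2.000)–(4.000,2.456)
total: 8 segments, chained into 1 closed loop(s), length Σ = 5.641817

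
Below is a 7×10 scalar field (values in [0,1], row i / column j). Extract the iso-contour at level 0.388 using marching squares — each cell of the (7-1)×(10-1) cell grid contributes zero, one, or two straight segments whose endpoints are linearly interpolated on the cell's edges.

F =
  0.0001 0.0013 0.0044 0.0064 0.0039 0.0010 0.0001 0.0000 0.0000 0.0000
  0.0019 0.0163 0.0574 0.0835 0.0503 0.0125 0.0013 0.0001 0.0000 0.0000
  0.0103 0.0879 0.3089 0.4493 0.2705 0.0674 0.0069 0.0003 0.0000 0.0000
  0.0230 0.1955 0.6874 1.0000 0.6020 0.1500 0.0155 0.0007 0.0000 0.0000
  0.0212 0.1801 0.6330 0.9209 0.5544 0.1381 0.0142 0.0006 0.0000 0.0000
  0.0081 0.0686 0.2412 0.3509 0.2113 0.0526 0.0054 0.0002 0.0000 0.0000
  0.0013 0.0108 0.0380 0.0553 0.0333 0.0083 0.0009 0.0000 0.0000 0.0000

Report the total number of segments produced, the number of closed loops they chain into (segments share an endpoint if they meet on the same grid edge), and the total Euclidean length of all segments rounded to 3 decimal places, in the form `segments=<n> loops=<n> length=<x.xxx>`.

segments=12 loops=1 length=9.599

cell (1,2): code 0100 → (1.832,3.000)–(2.000,2.563)
cell (1,3): code 1000 → (2.000,3.343)–(1.832,3.000)
cell (2,1): code 0100 → (2.209,2.000)–(3.000,1.391)
cell (2,2): code 1110 → (2.000,2.563)–(2.209,2.000)
cell (2,3): code 1101 → (2.354,4.000)–(2.000,3.343)
cell (2,4): code 1000 → (3.000,4.473)–(2.354,4.000)
cell (3,1): code 0110 → (3.000,1.391)–(4.000,1.459)
cell (3,4): code 1001 → (4.000,4.400)–(3.000,4.473)
cell (4,1): code 0010 → (4.000,1.459)–(4.625,2.000)
cell (4,2): code 0011 → (4.625,2.000)–(4.935,3.000)
cell (4,3): code 0011 → (4.935,3.000)–(4.485,4.000)
cell (4,4): code 0001 → (4.485,4.000)–(4.000,4.400)
total: 12 segments, chained into 1 closed loop(s), length Σ = 9.599169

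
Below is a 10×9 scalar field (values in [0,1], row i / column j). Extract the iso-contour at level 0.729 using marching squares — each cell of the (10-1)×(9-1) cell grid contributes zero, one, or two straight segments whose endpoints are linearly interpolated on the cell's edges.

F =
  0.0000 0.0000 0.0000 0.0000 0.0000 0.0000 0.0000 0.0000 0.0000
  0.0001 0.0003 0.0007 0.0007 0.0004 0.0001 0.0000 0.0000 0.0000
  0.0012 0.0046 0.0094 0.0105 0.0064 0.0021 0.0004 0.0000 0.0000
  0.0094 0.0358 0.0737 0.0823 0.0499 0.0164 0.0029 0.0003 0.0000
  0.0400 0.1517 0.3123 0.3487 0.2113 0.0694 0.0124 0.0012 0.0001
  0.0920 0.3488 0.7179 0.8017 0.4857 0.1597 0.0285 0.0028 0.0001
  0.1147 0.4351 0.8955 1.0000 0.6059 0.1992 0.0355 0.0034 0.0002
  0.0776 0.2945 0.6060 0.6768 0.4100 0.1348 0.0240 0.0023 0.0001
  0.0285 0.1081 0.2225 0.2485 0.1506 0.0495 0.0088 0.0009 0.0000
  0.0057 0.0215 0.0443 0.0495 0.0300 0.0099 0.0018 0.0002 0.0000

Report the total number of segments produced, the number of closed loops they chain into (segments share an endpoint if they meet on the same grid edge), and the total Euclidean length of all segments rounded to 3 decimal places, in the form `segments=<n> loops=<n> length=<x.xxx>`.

segments=8 loops=1 length=6.212

cell (4,2): code 0100 → (4.840,3.000)–(5.000,2.132)
cell (4,3): code 1000 → (5.000,3.230)–(4.840,3.000)
cell (5,1): code 0100 → (5.062,2.000)–(6.000,1.638)
cell (5,2): code 1110 → (5.000,2.132)–(5.062,2.000)
cell (5,3): code 1001 → (6.000,3.688)–(5.000,3.230)
cell (6,1): code 0010 → (6.000,1.638)–(6.575,2.000)
cell (6,2): code 0011 → (6.575,2.000)–(6.838,3.000)
cell (6,3): code 0001 → (6.838,3.000)–(6.000,3.688)
total: 8 segments, chained into 1 closed loop(s), length Σ = 6.211661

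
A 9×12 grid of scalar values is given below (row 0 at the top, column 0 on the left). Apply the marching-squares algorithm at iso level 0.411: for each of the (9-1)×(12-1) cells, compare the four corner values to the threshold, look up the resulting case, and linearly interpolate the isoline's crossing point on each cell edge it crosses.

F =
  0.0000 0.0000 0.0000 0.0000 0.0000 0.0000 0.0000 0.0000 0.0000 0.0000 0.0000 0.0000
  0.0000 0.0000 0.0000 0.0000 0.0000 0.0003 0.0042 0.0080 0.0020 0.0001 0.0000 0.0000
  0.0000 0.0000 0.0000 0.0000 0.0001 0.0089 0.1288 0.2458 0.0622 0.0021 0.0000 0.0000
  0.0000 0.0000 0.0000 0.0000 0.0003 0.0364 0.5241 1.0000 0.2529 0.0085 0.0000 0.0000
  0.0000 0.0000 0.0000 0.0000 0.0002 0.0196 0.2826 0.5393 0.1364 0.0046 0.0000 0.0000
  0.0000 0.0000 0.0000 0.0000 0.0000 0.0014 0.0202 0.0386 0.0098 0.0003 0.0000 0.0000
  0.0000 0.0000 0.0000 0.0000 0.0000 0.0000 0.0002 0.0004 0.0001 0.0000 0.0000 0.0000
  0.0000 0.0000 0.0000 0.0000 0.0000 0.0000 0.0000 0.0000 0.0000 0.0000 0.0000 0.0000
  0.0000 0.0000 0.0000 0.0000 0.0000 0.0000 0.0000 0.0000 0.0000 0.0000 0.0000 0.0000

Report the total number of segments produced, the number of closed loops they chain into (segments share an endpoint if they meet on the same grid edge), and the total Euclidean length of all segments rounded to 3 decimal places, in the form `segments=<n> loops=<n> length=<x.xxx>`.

segments=8 loops=1 length=5.922

cell (2,5): code 0100 → (2.714,6.000)–(3.000,5.768)
cell (2,6): code 1100 → (2.219,7.000)–(2.714,6.000)
cell (2,7): code 1000 → (3.000,7.788)–(2.219,7.000)
cell (3,5): code 0010 → (3.000,5.768)–(3.468,6.000)
cell (3,6): code 0111 → (3.468,6.000)–(4.000,6.500)
cell (3,7): code 1001 → (4.000,7.318)–(3.000,7.788)
cell (4,6): code 0010 → (4.000,6.500)–(4.256,7.000)
cell (4,7): code 0001 → (4.256,7.000)–(4.000,7.318)
total: 8 segments, chained into 1 closed loop(s), length Σ = 5.921632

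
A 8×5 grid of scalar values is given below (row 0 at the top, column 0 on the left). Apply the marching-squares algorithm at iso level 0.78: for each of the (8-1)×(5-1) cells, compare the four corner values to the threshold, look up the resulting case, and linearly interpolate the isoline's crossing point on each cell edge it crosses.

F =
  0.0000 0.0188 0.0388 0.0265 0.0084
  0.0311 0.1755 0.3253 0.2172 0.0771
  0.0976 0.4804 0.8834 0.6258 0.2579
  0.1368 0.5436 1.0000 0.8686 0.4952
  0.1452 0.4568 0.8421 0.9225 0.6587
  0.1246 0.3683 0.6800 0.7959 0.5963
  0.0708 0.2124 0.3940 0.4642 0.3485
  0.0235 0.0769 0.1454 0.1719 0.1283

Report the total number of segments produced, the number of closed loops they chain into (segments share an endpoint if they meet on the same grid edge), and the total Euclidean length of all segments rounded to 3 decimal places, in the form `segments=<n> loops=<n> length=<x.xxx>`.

segments=12 loops=1 length=8.002

cell (1,1): code 0100 → (1.815,2.000)–(2.000,1.743)
cell (1,2): code 1000 → (2.000,2.401)–(1.815,2.000)
cell (2,1): code 0110 → (2.000,1.743)–(3.000,1.518)
cell (2,2): code 1101 → (2.635,3.000)–(2.000,2.401)
cell (2,3): code 1000 → (3.000,3.237)–(2.635,3.000)
cell (3,1): code 0110 → (3.000,1.518)–(4.000,1.839)
cell (3,3): code 1001 → (4.000,3.540)–(3.000,3.237)
cell (4,1): code 0010 → (4.000,1.839)–(4.383,2.000)
cell (4,2): code 0111 → (4.383,2.000)–(5.000,2.863)
cell (4,3): code 1001 → (5.000,3.080)–(4.000,3.540)
cell (5,2): code 0010 → (5.000,2.863)–(5.048,3.000)
cell (5,3): code 0001 → (5.048,3.000)–(5.000,3.080)
total: 12 segments, chained into 1 closed loop(s), length Σ = 8.002279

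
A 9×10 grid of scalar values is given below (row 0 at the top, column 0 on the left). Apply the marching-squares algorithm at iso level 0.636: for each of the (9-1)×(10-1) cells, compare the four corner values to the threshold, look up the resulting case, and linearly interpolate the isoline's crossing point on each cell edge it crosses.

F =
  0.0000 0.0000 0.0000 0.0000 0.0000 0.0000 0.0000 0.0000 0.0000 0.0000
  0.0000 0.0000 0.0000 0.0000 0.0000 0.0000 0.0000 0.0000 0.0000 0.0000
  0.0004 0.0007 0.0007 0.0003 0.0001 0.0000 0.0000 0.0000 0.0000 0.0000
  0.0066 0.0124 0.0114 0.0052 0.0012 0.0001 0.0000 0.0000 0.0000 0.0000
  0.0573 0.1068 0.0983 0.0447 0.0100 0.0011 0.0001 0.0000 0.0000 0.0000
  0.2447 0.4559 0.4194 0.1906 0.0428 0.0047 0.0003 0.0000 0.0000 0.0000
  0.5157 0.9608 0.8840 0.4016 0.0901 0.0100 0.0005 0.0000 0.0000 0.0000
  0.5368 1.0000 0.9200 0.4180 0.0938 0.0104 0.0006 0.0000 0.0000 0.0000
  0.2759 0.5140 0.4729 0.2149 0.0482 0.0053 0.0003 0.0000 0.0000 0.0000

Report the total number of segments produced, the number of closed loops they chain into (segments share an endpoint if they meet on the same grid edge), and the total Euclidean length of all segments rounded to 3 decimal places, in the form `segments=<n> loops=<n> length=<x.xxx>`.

cell (5,0): code 0100 → (5.357,1.000)–(6.000,0.270)
cell (5,1): code 1100 → (5.466,2.000)–(5.357,1.000)
cell (5,2): code 1000 → (6.000,2.514)–(5.466,2.000)
cell (6,0): code 0110 → (6.000,0.270)–(7.000,0.214)
cell (6,2): code 1001 → (7.000,2.566)–(6.000,2.514)
cell (7,0): code 0010 → (7.000,0.214)–(7.749,1.000)
cell (7,1): code 0011 → (7.749,1.000)–(7.635,2.000)
cell (7,2): code 0001 → (7.635,2.000)–(7.000,2.566)
total: 8 segments, chained into 1 closed loop(s), length Σ = 7.665427

segments=8 loops=1 length=7.665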